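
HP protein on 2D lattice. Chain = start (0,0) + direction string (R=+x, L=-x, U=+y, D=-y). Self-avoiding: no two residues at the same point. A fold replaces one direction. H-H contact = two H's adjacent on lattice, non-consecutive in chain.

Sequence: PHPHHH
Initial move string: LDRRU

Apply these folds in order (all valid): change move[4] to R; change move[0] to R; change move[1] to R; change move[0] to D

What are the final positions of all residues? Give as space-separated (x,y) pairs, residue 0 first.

Initial moves: LDRRU
Fold: move[4]->R => LDRRR (positions: [(0, 0), (-1, 0), (-1, -1), (0, -1), (1, -1), (2, -1)])
Fold: move[0]->R => RDRRR (positions: [(0, 0), (1, 0), (1, -1), (2, -1), (3, -1), (4, -1)])
Fold: move[1]->R => RRRRR (positions: [(0, 0), (1, 0), (2, 0), (3, 0), (4, 0), (5, 0)])
Fold: move[0]->D => DRRRR (positions: [(0, 0), (0, -1), (1, -1), (2, -1), (3, -1), (4, -1)])

Answer: (0,0) (0,-1) (1,-1) (2,-1) (3,-1) (4,-1)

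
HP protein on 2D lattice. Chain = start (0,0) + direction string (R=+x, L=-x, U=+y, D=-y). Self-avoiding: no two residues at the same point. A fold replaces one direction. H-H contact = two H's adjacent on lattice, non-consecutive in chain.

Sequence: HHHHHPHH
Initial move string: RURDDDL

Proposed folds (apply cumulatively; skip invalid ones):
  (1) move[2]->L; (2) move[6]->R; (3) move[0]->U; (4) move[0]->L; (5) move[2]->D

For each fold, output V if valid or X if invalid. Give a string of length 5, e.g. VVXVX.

Initial: RURDDDL -> [(0, 0), (1, 0), (1, 1), (2, 1), (2, 0), (2, -1), (2, -2), (1, -2)]
Fold 1: move[2]->L => RULDDDL INVALID (collision), skipped
Fold 2: move[6]->R => RURDDDR VALID
Fold 3: move[0]->U => UURDDDR VALID
Fold 4: move[0]->L => LURDDDR INVALID (collision), skipped
Fold 5: move[2]->D => UUDDDDR INVALID (collision), skipped

Answer: XVVXX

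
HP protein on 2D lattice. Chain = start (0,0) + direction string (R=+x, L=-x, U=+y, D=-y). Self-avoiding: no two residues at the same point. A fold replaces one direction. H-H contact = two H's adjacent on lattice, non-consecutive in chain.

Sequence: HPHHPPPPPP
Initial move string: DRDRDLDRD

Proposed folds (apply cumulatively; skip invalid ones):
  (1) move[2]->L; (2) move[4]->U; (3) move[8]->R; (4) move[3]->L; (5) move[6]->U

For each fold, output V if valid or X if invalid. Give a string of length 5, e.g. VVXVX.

Answer: XXVVX

Derivation:
Initial: DRDRDLDRD -> [(0, 0), (0, -1), (1, -1), (1, -2), (2, -2), (2, -3), (1, -3), (1, -4), (2, -4), (2, -5)]
Fold 1: move[2]->L => DRLRDLDRD INVALID (collision), skipped
Fold 2: move[4]->U => DRDRULDRD INVALID (collision), skipped
Fold 3: move[8]->R => DRDRDLDRR VALID
Fold 4: move[3]->L => DRDLDLDRR VALID
Fold 5: move[6]->U => DRDLDLURR INVALID (collision), skipped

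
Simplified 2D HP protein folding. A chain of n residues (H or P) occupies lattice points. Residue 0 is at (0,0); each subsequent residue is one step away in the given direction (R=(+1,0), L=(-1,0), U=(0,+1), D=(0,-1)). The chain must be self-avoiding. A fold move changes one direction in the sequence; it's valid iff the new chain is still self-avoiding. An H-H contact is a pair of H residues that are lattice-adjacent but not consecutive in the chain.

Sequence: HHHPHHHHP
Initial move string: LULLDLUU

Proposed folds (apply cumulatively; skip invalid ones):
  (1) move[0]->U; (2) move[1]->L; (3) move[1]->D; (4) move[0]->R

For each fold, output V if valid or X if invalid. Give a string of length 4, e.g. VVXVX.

Initial: LULLDLUU -> [(0, 0), (-1, 0), (-1, 1), (-2, 1), (-3, 1), (-3, 0), (-4, 0), (-4, 1), (-4, 2)]
Fold 1: move[0]->U => UULLDLUU VALID
Fold 2: move[1]->L => ULLLDLUU VALID
Fold 3: move[1]->D => UDLLDLUU INVALID (collision), skipped
Fold 4: move[0]->R => RLLLDLUU INVALID (collision), skipped

Answer: VVXX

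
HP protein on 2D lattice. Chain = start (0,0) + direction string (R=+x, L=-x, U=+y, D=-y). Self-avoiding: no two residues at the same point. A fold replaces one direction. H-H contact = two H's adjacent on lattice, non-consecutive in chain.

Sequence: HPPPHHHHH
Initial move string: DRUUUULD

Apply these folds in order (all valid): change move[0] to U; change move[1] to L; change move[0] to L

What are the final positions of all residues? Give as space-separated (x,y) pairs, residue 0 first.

Answer: (0,0) (-1,0) (-2,0) (-2,1) (-2,2) (-2,3) (-2,4) (-3,4) (-3,3)

Derivation:
Initial moves: DRUUUULD
Fold: move[0]->U => URUUUULD (positions: [(0, 0), (0, 1), (1, 1), (1, 2), (1, 3), (1, 4), (1, 5), (0, 5), (0, 4)])
Fold: move[1]->L => ULUUUULD (positions: [(0, 0), (0, 1), (-1, 1), (-1, 2), (-1, 3), (-1, 4), (-1, 5), (-2, 5), (-2, 4)])
Fold: move[0]->L => LLUUUULD (positions: [(0, 0), (-1, 0), (-2, 0), (-2, 1), (-2, 2), (-2, 3), (-2, 4), (-3, 4), (-3, 3)])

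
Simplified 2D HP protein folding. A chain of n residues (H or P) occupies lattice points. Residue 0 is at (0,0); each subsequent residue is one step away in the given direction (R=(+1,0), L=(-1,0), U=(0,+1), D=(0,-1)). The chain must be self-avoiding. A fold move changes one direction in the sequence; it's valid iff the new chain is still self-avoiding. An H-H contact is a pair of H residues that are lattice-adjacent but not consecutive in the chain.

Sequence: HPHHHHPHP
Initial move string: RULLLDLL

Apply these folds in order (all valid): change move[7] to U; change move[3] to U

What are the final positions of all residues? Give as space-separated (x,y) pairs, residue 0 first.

Initial moves: RULLLDLL
Fold: move[7]->U => RULLLDLU (positions: [(0, 0), (1, 0), (1, 1), (0, 1), (-1, 1), (-2, 1), (-2, 0), (-3, 0), (-3, 1)])
Fold: move[3]->U => RULULDLU (positions: [(0, 0), (1, 0), (1, 1), (0, 1), (0, 2), (-1, 2), (-1, 1), (-2, 1), (-2, 2)])

Answer: (0,0) (1,0) (1,1) (0,1) (0,2) (-1,2) (-1,1) (-2,1) (-2,2)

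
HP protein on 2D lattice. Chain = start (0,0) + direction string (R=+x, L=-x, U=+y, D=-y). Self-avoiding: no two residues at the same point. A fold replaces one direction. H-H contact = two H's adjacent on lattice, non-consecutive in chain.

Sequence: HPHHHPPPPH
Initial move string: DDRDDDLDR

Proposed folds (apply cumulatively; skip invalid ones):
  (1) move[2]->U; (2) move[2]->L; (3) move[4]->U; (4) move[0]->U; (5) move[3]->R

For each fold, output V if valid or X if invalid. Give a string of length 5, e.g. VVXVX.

Initial: DDRDDDLDR -> [(0, 0), (0, -1), (0, -2), (1, -2), (1, -3), (1, -4), (1, -5), (0, -5), (0, -6), (1, -6)]
Fold 1: move[2]->U => DDUDDDLDR INVALID (collision), skipped
Fold 2: move[2]->L => DDLDDDLDR VALID
Fold 3: move[4]->U => DDLDUDLDR INVALID (collision), skipped
Fold 4: move[0]->U => UDLDDDLDR INVALID (collision), skipped
Fold 5: move[3]->R => DDLRDDLDR INVALID (collision), skipped

Answer: XVXXX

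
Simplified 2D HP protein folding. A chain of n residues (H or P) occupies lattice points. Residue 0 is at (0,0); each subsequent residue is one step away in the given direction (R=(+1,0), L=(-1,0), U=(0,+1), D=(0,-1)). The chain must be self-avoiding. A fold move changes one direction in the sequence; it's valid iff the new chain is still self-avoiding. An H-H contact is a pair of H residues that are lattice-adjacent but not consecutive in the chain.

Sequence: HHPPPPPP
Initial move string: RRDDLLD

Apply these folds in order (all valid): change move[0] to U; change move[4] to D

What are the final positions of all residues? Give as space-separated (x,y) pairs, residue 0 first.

Answer: (0,0) (0,1) (1,1) (1,0) (1,-1) (1,-2) (0,-2) (0,-3)

Derivation:
Initial moves: RRDDLLD
Fold: move[0]->U => URDDLLD (positions: [(0, 0), (0, 1), (1, 1), (1, 0), (1, -1), (0, -1), (-1, -1), (-1, -2)])
Fold: move[4]->D => URDDDLD (positions: [(0, 0), (0, 1), (1, 1), (1, 0), (1, -1), (1, -2), (0, -2), (0, -3)])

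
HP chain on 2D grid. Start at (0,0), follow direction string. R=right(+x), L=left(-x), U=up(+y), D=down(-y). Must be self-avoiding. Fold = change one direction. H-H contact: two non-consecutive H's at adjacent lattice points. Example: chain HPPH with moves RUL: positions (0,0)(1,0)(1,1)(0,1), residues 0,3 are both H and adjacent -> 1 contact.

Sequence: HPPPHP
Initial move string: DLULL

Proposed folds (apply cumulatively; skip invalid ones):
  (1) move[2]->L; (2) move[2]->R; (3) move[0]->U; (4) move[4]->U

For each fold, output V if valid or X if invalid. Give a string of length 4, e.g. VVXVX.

Answer: VXVV

Derivation:
Initial: DLULL -> [(0, 0), (0, -1), (-1, -1), (-1, 0), (-2, 0), (-3, 0)]
Fold 1: move[2]->L => DLLLL VALID
Fold 2: move[2]->R => DLRLL INVALID (collision), skipped
Fold 3: move[0]->U => ULLLL VALID
Fold 4: move[4]->U => ULLLU VALID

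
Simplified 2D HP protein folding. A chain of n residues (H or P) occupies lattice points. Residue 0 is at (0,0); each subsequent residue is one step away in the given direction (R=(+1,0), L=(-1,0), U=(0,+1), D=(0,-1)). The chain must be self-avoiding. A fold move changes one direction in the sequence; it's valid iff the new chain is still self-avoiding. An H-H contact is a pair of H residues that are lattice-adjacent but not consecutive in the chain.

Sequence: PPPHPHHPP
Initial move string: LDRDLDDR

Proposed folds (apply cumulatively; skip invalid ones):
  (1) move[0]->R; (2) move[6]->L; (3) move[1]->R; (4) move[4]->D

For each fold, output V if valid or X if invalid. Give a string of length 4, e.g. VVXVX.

Answer: VXVV

Derivation:
Initial: LDRDLDDR -> [(0, 0), (-1, 0), (-1, -1), (0, -1), (0, -2), (-1, -2), (-1, -3), (-1, -4), (0, -4)]
Fold 1: move[0]->R => RDRDLDDR VALID
Fold 2: move[6]->L => RDRDLDLR INVALID (collision), skipped
Fold 3: move[1]->R => RRRDLDDR VALID
Fold 4: move[4]->D => RRRDDDDR VALID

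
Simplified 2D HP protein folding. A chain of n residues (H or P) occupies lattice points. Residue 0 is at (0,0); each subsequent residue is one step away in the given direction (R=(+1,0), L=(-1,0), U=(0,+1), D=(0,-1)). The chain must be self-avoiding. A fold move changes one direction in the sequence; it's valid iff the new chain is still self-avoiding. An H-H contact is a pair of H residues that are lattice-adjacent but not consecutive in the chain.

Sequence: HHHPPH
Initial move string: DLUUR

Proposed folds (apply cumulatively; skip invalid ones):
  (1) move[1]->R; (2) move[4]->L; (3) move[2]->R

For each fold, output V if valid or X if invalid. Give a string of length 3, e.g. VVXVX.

Initial: DLUUR -> [(0, 0), (0, -1), (-1, -1), (-1, 0), (-1, 1), (0, 1)]
Fold 1: move[1]->R => DRUUR VALID
Fold 2: move[4]->L => DRUUL VALID
Fold 3: move[2]->R => DRRUL VALID

Answer: VVV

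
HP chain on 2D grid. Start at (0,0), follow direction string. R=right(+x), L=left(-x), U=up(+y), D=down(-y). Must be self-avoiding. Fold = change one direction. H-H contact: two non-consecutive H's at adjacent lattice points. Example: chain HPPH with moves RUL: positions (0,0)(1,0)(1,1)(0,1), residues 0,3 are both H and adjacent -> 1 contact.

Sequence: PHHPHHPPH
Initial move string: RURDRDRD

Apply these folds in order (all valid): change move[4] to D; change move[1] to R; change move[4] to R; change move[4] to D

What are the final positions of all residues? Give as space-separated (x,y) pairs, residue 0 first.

Initial moves: RURDRDRD
Fold: move[4]->D => RURDDDRD (positions: [(0, 0), (1, 0), (1, 1), (2, 1), (2, 0), (2, -1), (2, -2), (3, -2), (3, -3)])
Fold: move[1]->R => RRRDDDRD (positions: [(0, 0), (1, 0), (2, 0), (3, 0), (3, -1), (3, -2), (3, -3), (4, -3), (4, -4)])
Fold: move[4]->R => RRRDRDRD (positions: [(0, 0), (1, 0), (2, 0), (3, 0), (3, -1), (4, -1), (4, -2), (5, -2), (5, -3)])
Fold: move[4]->D => RRRDDDRD (positions: [(0, 0), (1, 0), (2, 0), (3, 0), (3, -1), (3, -2), (3, -3), (4, -3), (4, -4)])

Answer: (0,0) (1,0) (2,0) (3,0) (3,-1) (3,-2) (3,-3) (4,-3) (4,-4)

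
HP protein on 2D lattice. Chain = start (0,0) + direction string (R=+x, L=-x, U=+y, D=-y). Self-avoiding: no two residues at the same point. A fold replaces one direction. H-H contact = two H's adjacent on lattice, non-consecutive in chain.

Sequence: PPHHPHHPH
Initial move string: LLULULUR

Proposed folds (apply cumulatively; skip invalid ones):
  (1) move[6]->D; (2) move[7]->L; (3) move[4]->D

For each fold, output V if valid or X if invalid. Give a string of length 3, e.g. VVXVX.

Answer: XVV

Derivation:
Initial: LLULULUR -> [(0, 0), (-1, 0), (-2, 0), (-2, 1), (-3, 1), (-3, 2), (-4, 2), (-4, 3), (-3, 3)]
Fold 1: move[6]->D => LLULULDR INVALID (collision), skipped
Fold 2: move[7]->L => LLULULUL VALID
Fold 3: move[4]->D => LLULDLUL VALID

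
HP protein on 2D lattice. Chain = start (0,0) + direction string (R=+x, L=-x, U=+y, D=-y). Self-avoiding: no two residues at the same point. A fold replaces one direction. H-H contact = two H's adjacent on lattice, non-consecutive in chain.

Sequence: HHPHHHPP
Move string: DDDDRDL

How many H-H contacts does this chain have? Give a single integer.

Positions: [(0, 0), (0, -1), (0, -2), (0, -3), (0, -4), (1, -4), (1, -5), (0, -5)]
No H-H contacts found.

Answer: 0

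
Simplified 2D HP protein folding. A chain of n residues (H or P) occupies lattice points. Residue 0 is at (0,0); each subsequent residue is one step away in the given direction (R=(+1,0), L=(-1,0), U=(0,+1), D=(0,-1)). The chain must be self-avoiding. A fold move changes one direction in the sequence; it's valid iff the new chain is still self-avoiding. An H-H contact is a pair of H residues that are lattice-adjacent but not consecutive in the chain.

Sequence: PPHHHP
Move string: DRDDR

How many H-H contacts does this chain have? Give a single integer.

Positions: [(0, 0), (0, -1), (1, -1), (1, -2), (1, -3), (2, -3)]
No H-H contacts found.

Answer: 0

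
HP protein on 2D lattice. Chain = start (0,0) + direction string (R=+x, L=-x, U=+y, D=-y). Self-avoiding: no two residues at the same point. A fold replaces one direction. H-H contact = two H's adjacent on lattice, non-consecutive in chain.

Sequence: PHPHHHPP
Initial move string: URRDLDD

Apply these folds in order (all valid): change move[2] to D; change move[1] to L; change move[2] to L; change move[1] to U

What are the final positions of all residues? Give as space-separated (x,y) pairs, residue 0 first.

Initial moves: URRDLDD
Fold: move[2]->D => URDDLDD (positions: [(0, 0), (0, 1), (1, 1), (1, 0), (1, -1), (0, -1), (0, -2), (0, -3)])
Fold: move[1]->L => ULDDLDD (positions: [(0, 0), (0, 1), (-1, 1), (-1, 0), (-1, -1), (-2, -1), (-2, -2), (-2, -3)])
Fold: move[2]->L => ULLDLDD (positions: [(0, 0), (0, 1), (-1, 1), (-2, 1), (-2, 0), (-3, 0), (-3, -1), (-3, -2)])
Fold: move[1]->U => UULDLDD (positions: [(0, 0), (0, 1), (0, 2), (-1, 2), (-1, 1), (-2, 1), (-2, 0), (-2, -1)])

Answer: (0,0) (0,1) (0,2) (-1,2) (-1,1) (-2,1) (-2,0) (-2,-1)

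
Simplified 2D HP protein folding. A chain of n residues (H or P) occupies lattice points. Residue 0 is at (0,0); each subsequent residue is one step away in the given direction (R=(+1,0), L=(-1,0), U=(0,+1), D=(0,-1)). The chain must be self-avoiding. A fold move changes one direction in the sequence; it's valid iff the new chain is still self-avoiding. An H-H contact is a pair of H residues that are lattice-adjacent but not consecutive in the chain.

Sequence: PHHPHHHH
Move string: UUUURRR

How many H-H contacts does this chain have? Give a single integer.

Positions: [(0, 0), (0, 1), (0, 2), (0, 3), (0, 4), (1, 4), (2, 4), (3, 4)]
No H-H contacts found.

Answer: 0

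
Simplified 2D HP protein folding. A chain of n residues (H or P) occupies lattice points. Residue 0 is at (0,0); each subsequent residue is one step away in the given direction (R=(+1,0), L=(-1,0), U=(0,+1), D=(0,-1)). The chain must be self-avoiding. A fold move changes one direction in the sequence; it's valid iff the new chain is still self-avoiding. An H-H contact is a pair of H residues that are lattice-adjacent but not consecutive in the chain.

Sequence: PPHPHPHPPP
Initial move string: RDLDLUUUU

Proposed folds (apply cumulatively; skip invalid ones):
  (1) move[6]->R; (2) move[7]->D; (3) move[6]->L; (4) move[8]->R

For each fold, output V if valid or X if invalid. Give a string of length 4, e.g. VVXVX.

Answer: XXVV

Derivation:
Initial: RDLDLUUUU -> [(0, 0), (1, 0), (1, -1), (0, -1), (0, -2), (-1, -2), (-1, -1), (-1, 0), (-1, 1), (-1, 2)]
Fold 1: move[6]->R => RDLDLURUU INVALID (collision), skipped
Fold 2: move[7]->D => RDLDLUUDU INVALID (collision), skipped
Fold 3: move[6]->L => RDLDLULUU VALID
Fold 4: move[8]->R => RDLDLULUR VALID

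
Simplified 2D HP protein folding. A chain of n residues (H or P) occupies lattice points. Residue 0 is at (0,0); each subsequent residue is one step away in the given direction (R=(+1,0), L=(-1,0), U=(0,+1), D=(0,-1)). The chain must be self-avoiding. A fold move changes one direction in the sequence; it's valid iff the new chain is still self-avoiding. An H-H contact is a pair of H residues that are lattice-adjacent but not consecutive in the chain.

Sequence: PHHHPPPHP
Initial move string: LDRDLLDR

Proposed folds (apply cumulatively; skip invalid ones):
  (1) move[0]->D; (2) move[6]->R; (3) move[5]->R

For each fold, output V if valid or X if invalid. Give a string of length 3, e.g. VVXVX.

Answer: VXX

Derivation:
Initial: LDRDLLDR -> [(0, 0), (-1, 0), (-1, -1), (0, -1), (0, -2), (-1, -2), (-2, -2), (-2, -3), (-1, -3)]
Fold 1: move[0]->D => DDRDLLDR VALID
Fold 2: move[6]->R => DDRDLLRR INVALID (collision), skipped
Fold 3: move[5]->R => DDRDLRDR INVALID (collision), skipped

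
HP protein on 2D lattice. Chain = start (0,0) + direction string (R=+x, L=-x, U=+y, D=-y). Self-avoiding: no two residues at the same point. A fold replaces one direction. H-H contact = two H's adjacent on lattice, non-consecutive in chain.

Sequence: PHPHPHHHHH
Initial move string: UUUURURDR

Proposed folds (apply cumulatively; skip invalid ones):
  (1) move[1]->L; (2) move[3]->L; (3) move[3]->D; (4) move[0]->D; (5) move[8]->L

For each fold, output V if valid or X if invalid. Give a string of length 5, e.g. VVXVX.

Answer: VXXVX

Derivation:
Initial: UUUURURDR -> [(0, 0), (0, 1), (0, 2), (0, 3), (0, 4), (1, 4), (1, 5), (2, 5), (2, 4), (3, 4)]
Fold 1: move[1]->L => ULUURURDR VALID
Fold 2: move[3]->L => ULULRURDR INVALID (collision), skipped
Fold 3: move[3]->D => ULUDRURDR INVALID (collision), skipped
Fold 4: move[0]->D => DLUURURDR VALID
Fold 5: move[8]->L => DLUURURDL INVALID (collision), skipped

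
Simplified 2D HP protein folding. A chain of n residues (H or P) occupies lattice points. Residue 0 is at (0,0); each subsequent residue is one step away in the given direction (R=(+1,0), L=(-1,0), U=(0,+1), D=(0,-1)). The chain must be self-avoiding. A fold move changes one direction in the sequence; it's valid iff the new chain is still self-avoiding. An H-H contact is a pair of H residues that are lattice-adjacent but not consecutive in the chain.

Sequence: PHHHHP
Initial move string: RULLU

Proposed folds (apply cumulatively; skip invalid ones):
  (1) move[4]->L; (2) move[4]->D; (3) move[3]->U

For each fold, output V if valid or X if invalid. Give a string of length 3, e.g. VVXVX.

Initial: RULLU -> [(0, 0), (1, 0), (1, 1), (0, 1), (-1, 1), (-1, 2)]
Fold 1: move[4]->L => RULLL VALID
Fold 2: move[4]->D => RULLD VALID
Fold 3: move[3]->U => RULUD INVALID (collision), skipped

Answer: VVX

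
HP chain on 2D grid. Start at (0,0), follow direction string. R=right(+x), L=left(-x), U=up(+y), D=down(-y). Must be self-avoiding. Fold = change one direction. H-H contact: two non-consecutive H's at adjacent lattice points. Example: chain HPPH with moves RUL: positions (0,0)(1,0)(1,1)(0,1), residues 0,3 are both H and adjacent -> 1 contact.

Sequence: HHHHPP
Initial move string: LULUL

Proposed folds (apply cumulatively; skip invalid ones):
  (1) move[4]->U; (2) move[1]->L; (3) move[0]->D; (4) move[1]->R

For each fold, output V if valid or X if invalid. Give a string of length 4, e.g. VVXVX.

Answer: VVVX

Derivation:
Initial: LULUL -> [(0, 0), (-1, 0), (-1, 1), (-2, 1), (-2, 2), (-3, 2)]
Fold 1: move[4]->U => LULUU VALID
Fold 2: move[1]->L => LLLUU VALID
Fold 3: move[0]->D => DLLUU VALID
Fold 4: move[1]->R => DRLUU INVALID (collision), skipped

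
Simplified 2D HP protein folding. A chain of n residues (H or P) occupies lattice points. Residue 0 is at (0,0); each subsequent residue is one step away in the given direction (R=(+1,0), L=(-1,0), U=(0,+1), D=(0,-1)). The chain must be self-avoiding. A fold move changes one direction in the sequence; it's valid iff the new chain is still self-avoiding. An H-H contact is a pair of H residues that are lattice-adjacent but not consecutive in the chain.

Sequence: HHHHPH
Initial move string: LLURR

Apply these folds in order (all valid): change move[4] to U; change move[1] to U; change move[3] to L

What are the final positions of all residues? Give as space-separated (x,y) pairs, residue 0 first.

Initial moves: LLURR
Fold: move[4]->U => LLURU (positions: [(0, 0), (-1, 0), (-2, 0), (-2, 1), (-1, 1), (-1, 2)])
Fold: move[1]->U => LUURU (positions: [(0, 0), (-1, 0), (-1, 1), (-1, 2), (0, 2), (0, 3)])
Fold: move[3]->L => LUULU (positions: [(0, 0), (-1, 0), (-1, 1), (-1, 2), (-2, 2), (-2, 3)])

Answer: (0,0) (-1,0) (-1,1) (-1,2) (-2,2) (-2,3)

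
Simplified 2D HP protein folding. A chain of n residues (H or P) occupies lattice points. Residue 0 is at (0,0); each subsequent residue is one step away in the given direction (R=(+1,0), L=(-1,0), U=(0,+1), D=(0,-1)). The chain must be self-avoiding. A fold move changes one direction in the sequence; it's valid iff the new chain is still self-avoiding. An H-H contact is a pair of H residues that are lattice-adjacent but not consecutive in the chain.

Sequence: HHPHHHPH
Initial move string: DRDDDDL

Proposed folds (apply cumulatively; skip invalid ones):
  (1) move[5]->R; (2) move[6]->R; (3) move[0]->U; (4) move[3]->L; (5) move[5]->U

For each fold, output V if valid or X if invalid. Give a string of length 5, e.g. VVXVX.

Answer: XVVXX

Derivation:
Initial: DRDDDDL -> [(0, 0), (0, -1), (1, -1), (1, -2), (1, -3), (1, -4), (1, -5), (0, -5)]
Fold 1: move[5]->R => DRDDDRL INVALID (collision), skipped
Fold 2: move[6]->R => DRDDDDR VALID
Fold 3: move[0]->U => URDDDDR VALID
Fold 4: move[3]->L => URDLDDR INVALID (collision), skipped
Fold 5: move[5]->U => URDDDUR INVALID (collision), skipped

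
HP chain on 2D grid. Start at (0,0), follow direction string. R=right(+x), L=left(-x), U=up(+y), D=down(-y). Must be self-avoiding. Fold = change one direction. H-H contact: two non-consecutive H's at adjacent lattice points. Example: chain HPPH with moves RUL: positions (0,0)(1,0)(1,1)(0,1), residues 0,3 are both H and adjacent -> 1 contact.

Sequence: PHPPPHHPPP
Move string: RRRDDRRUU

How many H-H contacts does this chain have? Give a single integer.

Positions: [(0, 0), (1, 0), (2, 0), (3, 0), (3, -1), (3, -2), (4, -2), (5, -2), (5, -1), (5, 0)]
No H-H contacts found.

Answer: 0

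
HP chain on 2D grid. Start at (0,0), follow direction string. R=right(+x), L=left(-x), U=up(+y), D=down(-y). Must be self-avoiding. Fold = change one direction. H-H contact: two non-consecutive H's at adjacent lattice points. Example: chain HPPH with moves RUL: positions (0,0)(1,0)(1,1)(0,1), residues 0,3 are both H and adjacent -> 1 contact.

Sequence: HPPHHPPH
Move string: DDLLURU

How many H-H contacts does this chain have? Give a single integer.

Answer: 1

Derivation:
Positions: [(0, 0), (0, -1), (0, -2), (-1, -2), (-2, -2), (-2, -1), (-1, -1), (-1, 0)]
H-H contact: residue 0 @(0,0) - residue 7 @(-1, 0)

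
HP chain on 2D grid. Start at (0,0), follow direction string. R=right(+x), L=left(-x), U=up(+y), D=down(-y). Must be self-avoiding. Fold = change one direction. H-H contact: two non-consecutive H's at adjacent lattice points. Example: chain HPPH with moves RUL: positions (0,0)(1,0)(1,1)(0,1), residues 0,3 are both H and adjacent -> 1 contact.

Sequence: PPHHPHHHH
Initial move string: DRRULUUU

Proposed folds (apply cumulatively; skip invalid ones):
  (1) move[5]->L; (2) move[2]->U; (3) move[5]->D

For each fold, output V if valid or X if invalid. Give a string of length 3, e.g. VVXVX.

Initial: DRRULUUU -> [(0, 0), (0, -1), (1, -1), (2, -1), (2, 0), (1, 0), (1, 1), (1, 2), (1, 3)]
Fold 1: move[5]->L => DRRULLUU INVALID (collision), skipped
Fold 2: move[2]->U => DRUULUUU VALID
Fold 3: move[5]->D => DRUULDUU INVALID (collision), skipped

Answer: XVX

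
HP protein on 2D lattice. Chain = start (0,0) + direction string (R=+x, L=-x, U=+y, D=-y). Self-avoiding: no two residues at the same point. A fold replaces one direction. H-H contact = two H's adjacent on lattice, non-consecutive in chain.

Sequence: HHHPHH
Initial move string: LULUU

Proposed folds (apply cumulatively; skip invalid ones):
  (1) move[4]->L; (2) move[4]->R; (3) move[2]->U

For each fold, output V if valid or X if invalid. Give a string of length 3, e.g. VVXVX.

Initial: LULUU -> [(0, 0), (-1, 0), (-1, 1), (-2, 1), (-2, 2), (-2, 3)]
Fold 1: move[4]->L => LULUL VALID
Fold 2: move[4]->R => LULUR VALID
Fold 3: move[2]->U => LUUUR VALID

Answer: VVV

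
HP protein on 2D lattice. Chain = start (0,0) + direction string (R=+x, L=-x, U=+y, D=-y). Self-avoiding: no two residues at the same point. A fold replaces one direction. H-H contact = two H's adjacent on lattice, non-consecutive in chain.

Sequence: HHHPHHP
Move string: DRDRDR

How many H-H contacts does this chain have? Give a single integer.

Answer: 0

Derivation:
Positions: [(0, 0), (0, -1), (1, -1), (1, -2), (2, -2), (2, -3), (3, -3)]
No H-H contacts found.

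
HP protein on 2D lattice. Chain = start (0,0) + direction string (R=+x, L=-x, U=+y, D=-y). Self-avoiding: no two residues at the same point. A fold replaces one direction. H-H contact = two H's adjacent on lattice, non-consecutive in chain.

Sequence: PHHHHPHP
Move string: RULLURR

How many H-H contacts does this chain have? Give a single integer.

Answer: 1

Derivation:
Positions: [(0, 0), (1, 0), (1, 1), (0, 1), (-1, 1), (-1, 2), (0, 2), (1, 2)]
H-H contact: residue 3 @(0,1) - residue 6 @(0, 2)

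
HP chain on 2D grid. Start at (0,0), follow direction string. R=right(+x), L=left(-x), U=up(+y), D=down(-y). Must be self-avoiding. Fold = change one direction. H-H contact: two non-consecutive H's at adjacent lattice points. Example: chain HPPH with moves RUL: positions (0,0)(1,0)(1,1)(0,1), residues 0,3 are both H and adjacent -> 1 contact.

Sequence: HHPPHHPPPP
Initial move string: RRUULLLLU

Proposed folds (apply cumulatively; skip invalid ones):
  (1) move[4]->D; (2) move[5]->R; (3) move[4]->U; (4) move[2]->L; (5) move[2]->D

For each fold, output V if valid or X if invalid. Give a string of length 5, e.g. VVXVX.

Answer: XXVXX

Derivation:
Initial: RRUULLLLU -> [(0, 0), (1, 0), (2, 0), (2, 1), (2, 2), (1, 2), (0, 2), (-1, 2), (-2, 2), (-2, 3)]
Fold 1: move[4]->D => RRUUDLLLU INVALID (collision), skipped
Fold 2: move[5]->R => RRUULRLLU INVALID (collision), skipped
Fold 3: move[4]->U => RRUUULLLU VALID
Fold 4: move[2]->L => RRLUULLLU INVALID (collision), skipped
Fold 5: move[2]->D => RRDUULLLU INVALID (collision), skipped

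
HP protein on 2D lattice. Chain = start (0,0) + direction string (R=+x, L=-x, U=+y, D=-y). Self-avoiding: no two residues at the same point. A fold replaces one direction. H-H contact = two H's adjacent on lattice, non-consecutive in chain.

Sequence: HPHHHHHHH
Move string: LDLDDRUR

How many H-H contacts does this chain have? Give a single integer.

Positions: [(0, 0), (-1, 0), (-1, -1), (-2, -1), (-2, -2), (-2, -3), (-1, -3), (-1, -2), (0, -2)]
H-H contact: residue 2 @(-1,-1) - residue 7 @(-1, -2)
H-H contact: residue 4 @(-2,-2) - residue 7 @(-1, -2)

Answer: 2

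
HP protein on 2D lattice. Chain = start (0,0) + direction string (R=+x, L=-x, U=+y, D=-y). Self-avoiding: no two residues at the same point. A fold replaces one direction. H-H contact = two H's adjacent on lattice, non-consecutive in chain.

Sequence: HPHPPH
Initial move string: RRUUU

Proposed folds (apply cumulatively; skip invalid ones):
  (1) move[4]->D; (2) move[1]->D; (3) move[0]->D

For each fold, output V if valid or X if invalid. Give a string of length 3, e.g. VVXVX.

Initial: RRUUU -> [(0, 0), (1, 0), (2, 0), (2, 1), (2, 2), (2, 3)]
Fold 1: move[4]->D => RRUUD INVALID (collision), skipped
Fold 2: move[1]->D => RDUUU INVALID (collision), skipped
Fold 3: move[0]->D => DRUUU VALID

Answer: XXV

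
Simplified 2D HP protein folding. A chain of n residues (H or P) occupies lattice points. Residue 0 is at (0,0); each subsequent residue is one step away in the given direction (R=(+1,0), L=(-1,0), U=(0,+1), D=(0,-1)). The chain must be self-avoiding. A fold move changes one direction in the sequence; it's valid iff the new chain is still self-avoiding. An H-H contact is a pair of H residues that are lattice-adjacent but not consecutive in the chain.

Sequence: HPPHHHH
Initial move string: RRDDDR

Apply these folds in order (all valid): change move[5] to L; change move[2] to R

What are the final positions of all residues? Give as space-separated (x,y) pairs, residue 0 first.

Answer: (0,0) (1,0) (2,0) (3,0) (3,-1) (3,-2) (2,-2)

Derivation:
Initial moves: RRDDDR
Fold: move[5]->L => RRDDDL (positions: [(0, 0), (1, 0), (2, 0), (2, -1), (2, -2), (2, -3), (1, -3)])
Fold: move[2]->R => RRRDDL (positions: [(0, 0), (1, 0), (2, 0), (3, 0), (3, -1), (3, -2), (2, -2)])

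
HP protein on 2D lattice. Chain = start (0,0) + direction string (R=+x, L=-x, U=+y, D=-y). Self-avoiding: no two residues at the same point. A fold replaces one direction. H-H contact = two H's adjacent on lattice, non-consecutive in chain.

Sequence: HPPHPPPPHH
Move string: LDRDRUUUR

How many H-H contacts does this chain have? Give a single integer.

Positions: [(0, 0), (-1, 0), (-1, -1), (0, -1), (0, -2), (1, -2), (1, -1), (1, 0), (1, 1), (2, 1)]
H-H contact: residue 0 @(0,0) - residue 3 @(0, -1)

Answer: 1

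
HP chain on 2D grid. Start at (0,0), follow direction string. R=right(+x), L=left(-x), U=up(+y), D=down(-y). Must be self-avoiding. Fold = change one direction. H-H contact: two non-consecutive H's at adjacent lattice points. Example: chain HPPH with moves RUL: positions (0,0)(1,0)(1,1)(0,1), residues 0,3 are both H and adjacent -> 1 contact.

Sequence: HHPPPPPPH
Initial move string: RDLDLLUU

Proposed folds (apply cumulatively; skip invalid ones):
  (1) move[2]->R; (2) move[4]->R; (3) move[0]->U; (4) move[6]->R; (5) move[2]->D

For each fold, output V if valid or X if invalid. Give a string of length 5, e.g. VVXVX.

Answer: XXXXV

Derivation:
Initial: RDLDLLUU -> [(0, 0), (1, 0), (1, -1), (0, -1), (0, -2), (-1, -2), (-2, -2), (-2, -1), (-2, 0)]
Fold 1: move[2]->R => RDRDLLUU INVALID (collision), skipped
Fold 2: move[4]->R => RDLDRLUU INVALID (collision), skipped
Fold 3: move[0]->U => UDLDLLUU INVALID (collision), skipped
Fold 4: move[6]->R => RDLDLLRU INVALID (collision), skipped
Fold 5: move[2]->D => RDDDLLUU VALID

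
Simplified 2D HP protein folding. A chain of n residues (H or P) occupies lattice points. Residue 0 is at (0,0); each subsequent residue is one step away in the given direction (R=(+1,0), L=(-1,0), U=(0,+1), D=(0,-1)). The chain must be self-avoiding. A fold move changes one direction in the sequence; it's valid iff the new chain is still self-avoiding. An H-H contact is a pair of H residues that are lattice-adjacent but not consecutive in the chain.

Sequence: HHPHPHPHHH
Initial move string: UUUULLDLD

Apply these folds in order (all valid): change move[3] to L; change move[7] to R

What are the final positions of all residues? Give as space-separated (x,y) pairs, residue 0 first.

Initial moves: UUUULLDLD
Fold: move[3]->L => UUULLLDLD (positions: [(0, 0), (0, 1), (0, 2), (0, 3), (-1, 3), (-2, 3), (-3, 3), (-3, 2), (-4, 2), (-4, 1)])
Fold: move[7]->R => UUULLLDRD (positions: [(0, 0), (0, 1), (0, 2), (0, 3), (-1, 3), (-2, 3), (-3, 3), (-3, 2), (-2, 2), (-2, 1)])

Answer: (0,0) (0,1) (0,2) (0,3) (-1,3) (-2,3) (-3,3) (-3,2) (-2,2) (-2,1)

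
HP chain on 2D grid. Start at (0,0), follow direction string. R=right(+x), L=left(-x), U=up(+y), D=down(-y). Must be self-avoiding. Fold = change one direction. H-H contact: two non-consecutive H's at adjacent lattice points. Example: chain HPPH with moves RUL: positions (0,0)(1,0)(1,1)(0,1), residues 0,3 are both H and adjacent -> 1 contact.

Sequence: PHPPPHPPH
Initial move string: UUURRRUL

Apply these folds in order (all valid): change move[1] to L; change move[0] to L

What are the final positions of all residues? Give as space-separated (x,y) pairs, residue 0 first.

Answer: (0,0) (-1,0) (-2,0) (-2,1) (-1,1) (0,1) (1,1) (1,2) (0,2)

Derivation:
Initial moves: UUURRRUL
Fold: move[1]->L => ULURRRUL (positions: [(0, 0), (0, 1), (-1, 1), (-1, 2), (0, 2), (1, 2), (2, 2), (2, 3), (1, 3)])
Fold: move[0]->L => LLURRRUL (positions: [(0, 0), (-1, 0), (-2, 0), (-2, 1), (-1, 1), (0, 1), (1, 1), (1, 2), (0, 2)])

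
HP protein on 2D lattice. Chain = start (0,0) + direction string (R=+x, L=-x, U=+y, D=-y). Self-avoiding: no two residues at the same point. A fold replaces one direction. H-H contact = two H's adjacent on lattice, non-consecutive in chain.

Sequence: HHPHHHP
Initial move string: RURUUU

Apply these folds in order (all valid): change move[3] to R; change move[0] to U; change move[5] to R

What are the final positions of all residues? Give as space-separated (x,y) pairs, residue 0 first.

Answer: (0,0) (0,1) (0,2) (1,2) (2,2) (2,3) (3,3)

Derivation:
Initial moves: RURUUU
Fold: move[3]->R => RURRUU (positions: [(0, 0), (1, 0), (1, 1), (2, 1), (3, 1), (3, 2), (3, 3)])
Fold: move[0]->U => UURRUU (positions: [(0, 0), (0, 1), (0, 2), (1, 2), (2, 2), (2, 3), (2, 4)])
Fold: move[5]->R => UURRUR (positions: [(0, 0), (0, 1), (0, 2), (1, 2), (2, 2), (2, 3), (3, 3)])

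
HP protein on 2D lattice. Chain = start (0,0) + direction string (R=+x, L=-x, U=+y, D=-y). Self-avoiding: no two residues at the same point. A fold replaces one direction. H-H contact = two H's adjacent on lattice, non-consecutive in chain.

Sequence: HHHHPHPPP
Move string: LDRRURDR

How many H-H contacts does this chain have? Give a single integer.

Answer: 2

Derivation:
Positions: [(0, 0), (-1, 0), (-1, -1), (0, -1), (1, -1), (1, 0), (2, 0), (2, -1), (3, -1)]
H-H contact: residue 0 @(0,0) - residue 5 @(1, 0)
H-H contact: residue 0 @(0,0) - residue 3 @(0, -1)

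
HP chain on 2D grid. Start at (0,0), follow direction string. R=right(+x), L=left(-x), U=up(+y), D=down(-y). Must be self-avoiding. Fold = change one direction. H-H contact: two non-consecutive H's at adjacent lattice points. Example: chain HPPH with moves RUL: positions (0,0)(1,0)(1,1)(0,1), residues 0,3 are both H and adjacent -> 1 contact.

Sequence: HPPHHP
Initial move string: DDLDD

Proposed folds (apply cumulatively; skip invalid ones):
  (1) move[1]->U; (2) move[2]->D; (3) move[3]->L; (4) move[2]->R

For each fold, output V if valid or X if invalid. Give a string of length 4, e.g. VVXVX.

Initial: DDLDD -> [(0, 0), (0, -1), (0, -2), (-1, -2), (-1, -3), (-1, -4)]
Fold 1: move[1]->U => DULDD INVALID (collision), skipped
Fold 2: move[2]->D => DDDDD VALID
Fold 3: move[3]->L => DDDLD VALID
Fold 4: move[2]->R => DDRLD INVALID (collision), skipped

Answer: XVVX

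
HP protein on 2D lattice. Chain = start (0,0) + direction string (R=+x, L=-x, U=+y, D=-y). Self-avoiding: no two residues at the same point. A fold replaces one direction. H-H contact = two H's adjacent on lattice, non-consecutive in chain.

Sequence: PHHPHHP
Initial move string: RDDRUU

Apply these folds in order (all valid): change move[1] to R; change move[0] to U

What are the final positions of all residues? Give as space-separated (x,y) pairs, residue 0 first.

Initial moves: RDDRUU
Fold: move[1]->R => RRDRUU (positions: [(0, 0), (1, 0), (2, 0), (2, -1), (3, -1), (3, 0), (3, 1)])
Fold: move[0]->U => URDRUU (positions: [(0, 0), (0, 1), (1, 1), (1, 0), (2, 0), (2, 1), (2, 2)])

Answer: (0,0) (0,1) (1,1) (1,0) (2,0) (2,1) (2,2)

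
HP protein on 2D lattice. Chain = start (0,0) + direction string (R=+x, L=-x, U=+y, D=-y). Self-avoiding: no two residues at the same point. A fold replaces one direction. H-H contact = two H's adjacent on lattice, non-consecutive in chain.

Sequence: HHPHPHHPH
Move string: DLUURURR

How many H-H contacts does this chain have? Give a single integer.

Positions: [(0, 0), (0, -1), (-1, -1), (-1, 0), (-1, 1), (0, 1), (0, 2), (1, 2), (2, 2)]
H-H contact: residue 0 @(0,0) - residue 3 @(-1, 0)
H-H contact: residue 0 @(0,0) - residue 5 @(0, 1)

Answer: 2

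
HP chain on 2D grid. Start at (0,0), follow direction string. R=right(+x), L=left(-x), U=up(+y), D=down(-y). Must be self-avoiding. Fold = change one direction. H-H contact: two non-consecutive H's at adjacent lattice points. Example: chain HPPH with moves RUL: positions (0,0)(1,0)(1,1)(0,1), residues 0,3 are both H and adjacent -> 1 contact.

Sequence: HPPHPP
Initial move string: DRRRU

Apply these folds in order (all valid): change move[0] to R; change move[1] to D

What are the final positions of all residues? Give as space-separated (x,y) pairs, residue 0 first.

Initial moves: DRRRU
Fold: move[0]->R => RRRRU (positions: [(0, 0), (1, 0), (2, 0), (3, 0), (4, 0), (4, 1)])
Fold: move[1]->D => RDRRU (positions: [(0, 0), (1, 0), (1, -1), (2, -1), (3, -1), (3, 0)])

Answer: (0,0) (1,0) (1,-1) (2,-1) (3,-1) (3,0)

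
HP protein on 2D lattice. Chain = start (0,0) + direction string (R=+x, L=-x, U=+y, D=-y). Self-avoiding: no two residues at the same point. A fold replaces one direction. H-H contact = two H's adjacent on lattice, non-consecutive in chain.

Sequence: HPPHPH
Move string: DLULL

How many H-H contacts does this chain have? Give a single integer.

Positions: [(0, 0), (0, -1), (-1, -1), (-1, 0), (-2, 0), (-3, 0)]
H-H contact: residue 0 @(0,0) - residue 3 @(-1, 0)

Answer: 1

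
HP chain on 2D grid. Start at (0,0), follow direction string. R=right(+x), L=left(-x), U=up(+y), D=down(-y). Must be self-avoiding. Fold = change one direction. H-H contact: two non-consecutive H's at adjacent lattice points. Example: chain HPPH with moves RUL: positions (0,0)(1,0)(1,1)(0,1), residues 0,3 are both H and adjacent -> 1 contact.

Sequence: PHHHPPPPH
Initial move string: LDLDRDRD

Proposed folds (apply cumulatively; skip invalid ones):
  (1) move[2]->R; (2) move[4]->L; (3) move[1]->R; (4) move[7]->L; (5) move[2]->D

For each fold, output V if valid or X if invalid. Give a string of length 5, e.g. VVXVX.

Initial: LDLDRDRD -> [(0, 0), (-1, 0), (-1, -1), (-2, -1), (-2, -2), (-1, -2), (-1, -3), (0, -3), (0, -4)]
Fold 1: move[2]->R => LDRDRDRD VALID
Fold 2: move[4]->L => LDRDLDRD VALID
Fold 3: move[1]->R => LRRDLDRD INVALID (collision), skipped
Fold 4: move[7]->L => LDRDLDRL INVALID (collision), skipped
Fold 5: move[2]->D => LDDDLDRD VALID

Answer: VVXXV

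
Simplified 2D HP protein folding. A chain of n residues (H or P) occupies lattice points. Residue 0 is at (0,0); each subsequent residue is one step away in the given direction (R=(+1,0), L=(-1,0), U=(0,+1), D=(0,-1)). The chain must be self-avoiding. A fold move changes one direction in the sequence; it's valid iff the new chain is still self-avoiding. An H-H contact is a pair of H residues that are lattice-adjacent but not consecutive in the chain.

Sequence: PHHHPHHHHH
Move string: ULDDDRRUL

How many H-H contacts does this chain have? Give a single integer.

Answer: 1

Derivation:
Positions: [(0, 0), (0, 1), (-1, 1), (-1, 0), (-1, -1), (-1, -2), (0, -2), (1, -2), (1, -1), (0, -1)]
H-H contact: residue 6 @(0,-2) - residue 9 @(0, -1)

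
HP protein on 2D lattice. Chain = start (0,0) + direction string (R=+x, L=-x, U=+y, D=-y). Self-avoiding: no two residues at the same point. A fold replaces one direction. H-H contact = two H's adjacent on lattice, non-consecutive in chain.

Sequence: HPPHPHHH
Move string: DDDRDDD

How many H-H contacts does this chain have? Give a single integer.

Answer: 0

Derivation:
Positions: [(0, 0), (0, -1), (0, -2), (0, -3), (1, -3), (1, -4), (1, -5), (1, -6)]
No H-H contacts found.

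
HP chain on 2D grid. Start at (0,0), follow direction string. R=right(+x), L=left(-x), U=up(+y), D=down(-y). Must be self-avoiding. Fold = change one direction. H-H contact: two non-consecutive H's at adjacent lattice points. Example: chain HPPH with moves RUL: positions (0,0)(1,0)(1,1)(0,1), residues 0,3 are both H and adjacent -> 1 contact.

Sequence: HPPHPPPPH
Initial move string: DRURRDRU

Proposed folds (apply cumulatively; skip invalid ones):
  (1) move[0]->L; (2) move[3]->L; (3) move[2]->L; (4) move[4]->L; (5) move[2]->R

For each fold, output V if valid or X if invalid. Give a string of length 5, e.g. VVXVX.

Initial: DRURRDRU -> [(0, 0), (0, -1), (1, -1), (1, 0), (2, 0), (3, 0), (3, -1), (4, -1), (4, 0)]
Fold 1: move[0]->L => LRURRDRU INVALID (collision), skipped
Fold 2: move[3]->L => DRULRDRU INVALID (collision), skipped
Fold 3: move[2]->L => DRLRRDRU INVALID (collision), skipped
Fold 4: move[4]->L => DRURLDRU INVALID (collision), skipped
Fold 5: move[2]->R => DRRRRDRU VALID

Answer: XXXXV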